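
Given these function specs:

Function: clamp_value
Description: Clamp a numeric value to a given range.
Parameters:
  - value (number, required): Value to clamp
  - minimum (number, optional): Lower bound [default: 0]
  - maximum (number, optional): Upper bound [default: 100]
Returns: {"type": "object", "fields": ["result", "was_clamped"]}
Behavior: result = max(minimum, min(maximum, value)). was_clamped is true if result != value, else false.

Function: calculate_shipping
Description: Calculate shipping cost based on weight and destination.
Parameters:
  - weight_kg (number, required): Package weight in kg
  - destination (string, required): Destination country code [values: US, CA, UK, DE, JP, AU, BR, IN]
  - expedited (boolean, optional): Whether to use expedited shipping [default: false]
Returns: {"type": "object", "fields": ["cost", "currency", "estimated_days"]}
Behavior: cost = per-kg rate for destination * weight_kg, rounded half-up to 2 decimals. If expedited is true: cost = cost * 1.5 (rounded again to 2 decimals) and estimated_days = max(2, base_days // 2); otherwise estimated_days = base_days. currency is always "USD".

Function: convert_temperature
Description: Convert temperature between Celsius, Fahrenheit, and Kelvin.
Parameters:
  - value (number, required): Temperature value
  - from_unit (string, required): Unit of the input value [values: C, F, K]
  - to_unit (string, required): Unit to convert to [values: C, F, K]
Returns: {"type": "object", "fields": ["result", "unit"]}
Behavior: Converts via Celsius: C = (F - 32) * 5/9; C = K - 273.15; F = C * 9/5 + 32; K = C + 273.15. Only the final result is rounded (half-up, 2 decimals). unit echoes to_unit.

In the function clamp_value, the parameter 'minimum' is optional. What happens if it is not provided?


The clamp_value spec declares:
  - minimum (number, optional): Lower bound [default: 0]
It defaults to 0


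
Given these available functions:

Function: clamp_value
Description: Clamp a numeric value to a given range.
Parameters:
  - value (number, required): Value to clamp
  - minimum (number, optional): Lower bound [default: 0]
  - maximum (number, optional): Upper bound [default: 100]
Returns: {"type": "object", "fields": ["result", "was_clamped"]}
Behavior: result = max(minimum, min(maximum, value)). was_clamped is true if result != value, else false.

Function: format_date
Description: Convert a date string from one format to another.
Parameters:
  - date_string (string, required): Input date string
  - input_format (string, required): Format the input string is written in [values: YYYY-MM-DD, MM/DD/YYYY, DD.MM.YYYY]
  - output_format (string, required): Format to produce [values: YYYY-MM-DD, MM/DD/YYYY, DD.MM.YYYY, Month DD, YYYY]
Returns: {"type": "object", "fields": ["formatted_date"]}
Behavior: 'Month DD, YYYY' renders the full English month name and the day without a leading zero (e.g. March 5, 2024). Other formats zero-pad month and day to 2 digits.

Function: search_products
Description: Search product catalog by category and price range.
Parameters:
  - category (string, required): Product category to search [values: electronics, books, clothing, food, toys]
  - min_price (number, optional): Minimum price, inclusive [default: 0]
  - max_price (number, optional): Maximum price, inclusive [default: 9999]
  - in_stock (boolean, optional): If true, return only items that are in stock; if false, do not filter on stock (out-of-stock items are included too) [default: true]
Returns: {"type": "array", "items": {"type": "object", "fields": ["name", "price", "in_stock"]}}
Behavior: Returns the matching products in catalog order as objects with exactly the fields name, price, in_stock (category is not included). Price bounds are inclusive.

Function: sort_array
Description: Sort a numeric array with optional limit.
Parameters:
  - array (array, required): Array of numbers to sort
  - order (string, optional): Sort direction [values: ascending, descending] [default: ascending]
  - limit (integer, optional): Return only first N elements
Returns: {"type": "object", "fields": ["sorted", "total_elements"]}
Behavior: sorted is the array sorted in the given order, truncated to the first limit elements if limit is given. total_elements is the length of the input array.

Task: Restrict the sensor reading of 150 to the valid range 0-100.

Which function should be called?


The task needs a function whose description is: Clamp a numeric value to a given range.
clamp_value


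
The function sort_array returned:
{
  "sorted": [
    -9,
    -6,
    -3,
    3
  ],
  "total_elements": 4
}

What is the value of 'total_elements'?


4


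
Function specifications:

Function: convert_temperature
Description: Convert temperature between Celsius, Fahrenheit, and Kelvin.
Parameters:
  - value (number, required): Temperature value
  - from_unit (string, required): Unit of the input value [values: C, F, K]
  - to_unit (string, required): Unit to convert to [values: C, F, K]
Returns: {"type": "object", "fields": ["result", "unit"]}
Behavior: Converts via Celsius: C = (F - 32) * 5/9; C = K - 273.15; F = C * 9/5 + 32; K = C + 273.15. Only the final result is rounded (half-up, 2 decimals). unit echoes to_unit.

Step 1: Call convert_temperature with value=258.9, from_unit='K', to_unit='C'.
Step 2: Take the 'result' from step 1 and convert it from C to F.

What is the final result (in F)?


Step 1: convert_temperature(value=258.9, from_unit=K, to_unit=C)
  To C: 258.9 - 273.15 = -14.25
  Target is C: -14.25
  Round to 2 decimals: -14.25
  -> result = -14.25 C
Step 2: convert_temperature(value=-14.25, from_unit=C, to_unit=F)
  Input already in C: -14.25
  To F: -14.25 * 9/5 + 32 = 6.35
  Round to 2 decimals: 6.35
  -> result = 6.35 F
6.35 F


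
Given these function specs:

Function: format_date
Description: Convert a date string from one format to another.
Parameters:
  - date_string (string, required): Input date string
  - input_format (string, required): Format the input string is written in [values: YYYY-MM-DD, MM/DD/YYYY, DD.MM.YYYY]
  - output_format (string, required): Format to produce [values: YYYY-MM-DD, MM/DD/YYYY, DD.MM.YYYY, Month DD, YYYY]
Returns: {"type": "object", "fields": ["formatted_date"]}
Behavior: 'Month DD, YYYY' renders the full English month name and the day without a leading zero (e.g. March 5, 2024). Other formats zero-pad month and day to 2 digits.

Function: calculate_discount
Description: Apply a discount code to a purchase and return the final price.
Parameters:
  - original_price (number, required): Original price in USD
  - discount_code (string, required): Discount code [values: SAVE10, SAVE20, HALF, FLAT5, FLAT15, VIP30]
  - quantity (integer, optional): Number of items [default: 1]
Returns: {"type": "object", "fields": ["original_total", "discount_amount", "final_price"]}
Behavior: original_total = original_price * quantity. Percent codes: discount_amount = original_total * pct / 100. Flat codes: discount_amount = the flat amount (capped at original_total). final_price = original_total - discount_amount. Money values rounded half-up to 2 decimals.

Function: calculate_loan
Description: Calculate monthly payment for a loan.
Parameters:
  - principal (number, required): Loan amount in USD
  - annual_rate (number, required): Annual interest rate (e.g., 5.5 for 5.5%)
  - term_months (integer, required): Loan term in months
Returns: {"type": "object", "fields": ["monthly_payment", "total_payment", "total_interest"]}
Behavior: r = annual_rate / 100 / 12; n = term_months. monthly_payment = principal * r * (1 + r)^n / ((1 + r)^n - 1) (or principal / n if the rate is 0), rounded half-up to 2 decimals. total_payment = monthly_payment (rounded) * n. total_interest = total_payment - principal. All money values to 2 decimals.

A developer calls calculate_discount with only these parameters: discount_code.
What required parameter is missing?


Required parameters: original_price, discount_code
Provided: discount_code
Missing: original_price
original_price


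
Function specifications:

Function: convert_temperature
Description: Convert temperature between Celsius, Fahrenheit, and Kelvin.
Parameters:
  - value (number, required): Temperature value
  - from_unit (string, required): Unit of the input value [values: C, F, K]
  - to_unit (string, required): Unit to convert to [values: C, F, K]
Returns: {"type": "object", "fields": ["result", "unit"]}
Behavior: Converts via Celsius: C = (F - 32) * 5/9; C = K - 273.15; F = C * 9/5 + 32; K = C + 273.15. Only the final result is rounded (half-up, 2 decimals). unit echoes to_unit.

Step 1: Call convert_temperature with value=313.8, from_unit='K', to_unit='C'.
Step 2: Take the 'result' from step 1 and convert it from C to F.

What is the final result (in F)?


Step 1: convert_temperature(value=313.8, from_unit=K, to_unit=C)
  To C: 313.8 - 273.15 = 40.65
  Target is C: 40.65
  Round to 2 decimals: 40.65
  -> result = 40.65 C
Step 2: convert_temperature(value=40.65, from_unit=C, to_unit=F)
  Input already in C: 40.65
  To F: 40.65 * 9/5 + 32 = 105.17
  Round to 2 decimals: 105.17
  -> result = 105.17 F
105.17 F


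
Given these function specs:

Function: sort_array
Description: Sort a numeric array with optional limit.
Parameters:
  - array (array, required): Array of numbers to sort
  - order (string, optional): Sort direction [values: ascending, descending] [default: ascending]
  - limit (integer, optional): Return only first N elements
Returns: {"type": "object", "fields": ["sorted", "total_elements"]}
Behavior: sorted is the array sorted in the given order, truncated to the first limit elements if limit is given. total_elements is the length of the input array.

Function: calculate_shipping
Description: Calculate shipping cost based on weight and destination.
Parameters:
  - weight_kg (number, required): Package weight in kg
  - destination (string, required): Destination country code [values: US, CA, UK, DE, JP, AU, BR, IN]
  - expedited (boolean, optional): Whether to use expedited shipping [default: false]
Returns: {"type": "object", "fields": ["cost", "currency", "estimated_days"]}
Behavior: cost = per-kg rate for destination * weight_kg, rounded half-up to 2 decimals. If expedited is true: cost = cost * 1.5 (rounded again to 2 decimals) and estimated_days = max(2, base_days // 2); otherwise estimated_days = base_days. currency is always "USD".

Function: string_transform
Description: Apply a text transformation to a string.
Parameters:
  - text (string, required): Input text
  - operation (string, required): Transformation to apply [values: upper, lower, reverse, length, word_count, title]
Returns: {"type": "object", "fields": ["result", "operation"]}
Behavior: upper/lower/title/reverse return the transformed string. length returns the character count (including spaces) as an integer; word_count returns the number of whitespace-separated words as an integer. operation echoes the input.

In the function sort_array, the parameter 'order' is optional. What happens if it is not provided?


The sort_array spec declares:
  - order (string, optional): Sort direction [values: ascending, descending] [default: ascending]
It defaults to ascending


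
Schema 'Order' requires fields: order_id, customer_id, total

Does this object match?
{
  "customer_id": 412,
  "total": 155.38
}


Checking required fields...
Missing: order_id
Invalid - missing required field 'order_id'


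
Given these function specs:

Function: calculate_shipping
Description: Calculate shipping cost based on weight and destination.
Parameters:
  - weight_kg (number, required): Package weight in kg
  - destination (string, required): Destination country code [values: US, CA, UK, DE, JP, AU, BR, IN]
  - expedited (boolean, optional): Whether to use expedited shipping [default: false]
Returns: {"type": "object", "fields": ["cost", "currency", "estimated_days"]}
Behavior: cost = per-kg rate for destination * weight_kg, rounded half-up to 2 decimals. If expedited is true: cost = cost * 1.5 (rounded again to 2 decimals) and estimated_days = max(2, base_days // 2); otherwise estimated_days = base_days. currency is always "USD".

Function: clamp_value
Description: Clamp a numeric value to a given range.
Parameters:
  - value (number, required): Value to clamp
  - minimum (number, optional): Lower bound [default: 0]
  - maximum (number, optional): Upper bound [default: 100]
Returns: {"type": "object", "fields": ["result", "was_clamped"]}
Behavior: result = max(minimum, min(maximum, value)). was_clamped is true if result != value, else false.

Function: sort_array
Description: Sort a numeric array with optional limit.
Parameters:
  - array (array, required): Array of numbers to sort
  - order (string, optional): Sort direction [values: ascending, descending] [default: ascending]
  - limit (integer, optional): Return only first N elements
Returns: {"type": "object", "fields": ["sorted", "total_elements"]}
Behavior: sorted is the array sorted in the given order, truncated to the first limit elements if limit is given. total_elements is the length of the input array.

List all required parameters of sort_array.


Parameters of sort_array and their required/optional flag:
  array: required
  order: optional
  limit: optional
array


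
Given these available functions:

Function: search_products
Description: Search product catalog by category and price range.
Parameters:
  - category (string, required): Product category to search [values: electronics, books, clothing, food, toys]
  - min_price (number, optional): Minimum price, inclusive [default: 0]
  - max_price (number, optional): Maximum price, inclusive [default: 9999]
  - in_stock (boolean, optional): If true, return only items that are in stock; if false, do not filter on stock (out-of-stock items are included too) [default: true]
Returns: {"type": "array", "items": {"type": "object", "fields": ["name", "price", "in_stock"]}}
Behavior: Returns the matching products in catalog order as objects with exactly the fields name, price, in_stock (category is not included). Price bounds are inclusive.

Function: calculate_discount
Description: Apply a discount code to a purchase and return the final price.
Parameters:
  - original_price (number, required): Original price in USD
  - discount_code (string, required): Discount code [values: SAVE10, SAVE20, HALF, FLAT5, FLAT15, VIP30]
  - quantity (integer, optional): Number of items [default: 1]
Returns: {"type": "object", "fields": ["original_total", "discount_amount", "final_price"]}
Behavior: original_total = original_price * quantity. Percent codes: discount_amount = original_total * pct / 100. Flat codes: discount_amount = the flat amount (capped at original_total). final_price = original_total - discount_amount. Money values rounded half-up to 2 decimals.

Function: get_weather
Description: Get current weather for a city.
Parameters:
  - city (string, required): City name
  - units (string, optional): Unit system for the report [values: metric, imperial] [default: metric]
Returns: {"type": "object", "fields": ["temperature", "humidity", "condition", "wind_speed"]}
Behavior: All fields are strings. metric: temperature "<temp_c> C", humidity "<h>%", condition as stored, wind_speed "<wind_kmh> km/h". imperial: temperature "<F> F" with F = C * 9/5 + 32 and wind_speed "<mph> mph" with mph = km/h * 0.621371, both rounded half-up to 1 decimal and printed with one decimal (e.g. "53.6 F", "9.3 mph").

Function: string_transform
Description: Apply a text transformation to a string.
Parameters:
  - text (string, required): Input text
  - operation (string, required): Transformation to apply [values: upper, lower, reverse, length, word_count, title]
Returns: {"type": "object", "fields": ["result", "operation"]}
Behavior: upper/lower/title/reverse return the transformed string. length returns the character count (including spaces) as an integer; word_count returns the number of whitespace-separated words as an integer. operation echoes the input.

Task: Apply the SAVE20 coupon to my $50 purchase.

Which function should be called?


The task needs a function whose description is: Apply a discount code to a purchase and return the final price.
calculate_discount


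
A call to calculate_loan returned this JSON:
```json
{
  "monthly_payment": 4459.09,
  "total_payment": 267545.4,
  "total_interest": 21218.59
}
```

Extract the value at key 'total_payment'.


267545.4


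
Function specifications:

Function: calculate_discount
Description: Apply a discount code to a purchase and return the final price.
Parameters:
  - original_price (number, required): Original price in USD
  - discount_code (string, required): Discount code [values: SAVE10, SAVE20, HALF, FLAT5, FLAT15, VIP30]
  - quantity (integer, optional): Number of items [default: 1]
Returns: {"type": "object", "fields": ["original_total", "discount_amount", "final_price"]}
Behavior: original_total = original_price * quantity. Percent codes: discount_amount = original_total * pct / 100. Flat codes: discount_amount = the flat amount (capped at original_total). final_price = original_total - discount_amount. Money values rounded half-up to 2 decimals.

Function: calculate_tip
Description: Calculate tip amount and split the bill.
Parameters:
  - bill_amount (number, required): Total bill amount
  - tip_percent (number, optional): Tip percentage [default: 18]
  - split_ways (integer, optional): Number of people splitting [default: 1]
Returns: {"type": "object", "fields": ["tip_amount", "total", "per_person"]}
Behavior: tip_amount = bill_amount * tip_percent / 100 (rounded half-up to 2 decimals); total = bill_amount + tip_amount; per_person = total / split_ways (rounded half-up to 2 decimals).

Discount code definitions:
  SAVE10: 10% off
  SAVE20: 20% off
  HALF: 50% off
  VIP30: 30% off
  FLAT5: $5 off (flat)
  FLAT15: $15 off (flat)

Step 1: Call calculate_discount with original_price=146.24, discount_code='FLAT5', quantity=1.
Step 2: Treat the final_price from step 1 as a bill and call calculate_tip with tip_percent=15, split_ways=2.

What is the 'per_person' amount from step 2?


Step 1: calculate_discount(original_price=146.24, discount_code=FLAT5, quantity=1)
  original_total = 146.24 * 1 = 146.24
  FLAT5 = $5 flat: discount_amount = min(5.00, 146.24) = 5.00
  final_price = 146.24 - 5.00 = 141.24
  -> final_price = 141.24
Step 2: calculate_tip(bill_amount=141.24, tip_percent=15, split_ways=2)
  tip_amount = 141.24 * 15/100 = 21.186 -> 21.19
  total = 141.24 + 21.19 = 162.43
  per_person = 162.43 / 2 = 81.215 -> 81.22
  -> per_person = 81.22
$81.22


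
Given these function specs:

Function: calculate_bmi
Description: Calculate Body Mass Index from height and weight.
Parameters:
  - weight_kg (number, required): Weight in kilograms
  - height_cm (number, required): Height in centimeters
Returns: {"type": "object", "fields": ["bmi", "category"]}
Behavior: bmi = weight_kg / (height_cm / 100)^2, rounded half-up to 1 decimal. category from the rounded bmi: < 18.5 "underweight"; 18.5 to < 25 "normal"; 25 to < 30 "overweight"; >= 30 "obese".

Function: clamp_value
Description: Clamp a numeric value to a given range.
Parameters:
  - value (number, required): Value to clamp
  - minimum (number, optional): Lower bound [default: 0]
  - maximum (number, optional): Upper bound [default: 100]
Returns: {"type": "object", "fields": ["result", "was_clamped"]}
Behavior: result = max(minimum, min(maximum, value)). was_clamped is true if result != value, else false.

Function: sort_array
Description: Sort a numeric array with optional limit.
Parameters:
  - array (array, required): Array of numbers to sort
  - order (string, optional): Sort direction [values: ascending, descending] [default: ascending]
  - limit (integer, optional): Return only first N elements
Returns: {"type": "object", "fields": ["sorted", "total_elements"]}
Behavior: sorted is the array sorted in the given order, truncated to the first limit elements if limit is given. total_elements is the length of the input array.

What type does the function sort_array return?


The sort_array spec declares Returns: {"type": "object", "fields": ["sorted", "total_elements"]}
Type:
object


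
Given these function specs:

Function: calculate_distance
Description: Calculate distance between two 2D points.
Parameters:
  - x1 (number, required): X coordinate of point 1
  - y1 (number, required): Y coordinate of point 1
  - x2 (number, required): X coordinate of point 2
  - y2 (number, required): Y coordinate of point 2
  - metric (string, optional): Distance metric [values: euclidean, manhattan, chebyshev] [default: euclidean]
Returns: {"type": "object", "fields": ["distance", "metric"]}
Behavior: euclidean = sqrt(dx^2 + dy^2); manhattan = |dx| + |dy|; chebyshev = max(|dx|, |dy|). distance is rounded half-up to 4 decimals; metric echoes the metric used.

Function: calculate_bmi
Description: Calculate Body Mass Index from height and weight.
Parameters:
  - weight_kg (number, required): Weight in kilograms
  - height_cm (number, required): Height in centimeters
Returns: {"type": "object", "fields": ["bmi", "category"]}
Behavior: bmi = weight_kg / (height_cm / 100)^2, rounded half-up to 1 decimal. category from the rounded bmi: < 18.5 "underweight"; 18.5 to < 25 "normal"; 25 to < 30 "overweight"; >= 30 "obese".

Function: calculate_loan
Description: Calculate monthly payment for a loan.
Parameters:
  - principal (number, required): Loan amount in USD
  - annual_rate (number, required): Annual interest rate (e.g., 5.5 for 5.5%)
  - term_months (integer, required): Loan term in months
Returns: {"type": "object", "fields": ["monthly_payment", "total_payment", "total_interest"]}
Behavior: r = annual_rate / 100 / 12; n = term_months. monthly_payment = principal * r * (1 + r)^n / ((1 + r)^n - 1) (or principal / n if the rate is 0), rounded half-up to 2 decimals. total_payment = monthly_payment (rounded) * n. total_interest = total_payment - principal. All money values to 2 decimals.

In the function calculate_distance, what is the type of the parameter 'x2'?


The calculate_distance spec declares:
  - x2 (number, required): X coordinate of point 2
Type:
number


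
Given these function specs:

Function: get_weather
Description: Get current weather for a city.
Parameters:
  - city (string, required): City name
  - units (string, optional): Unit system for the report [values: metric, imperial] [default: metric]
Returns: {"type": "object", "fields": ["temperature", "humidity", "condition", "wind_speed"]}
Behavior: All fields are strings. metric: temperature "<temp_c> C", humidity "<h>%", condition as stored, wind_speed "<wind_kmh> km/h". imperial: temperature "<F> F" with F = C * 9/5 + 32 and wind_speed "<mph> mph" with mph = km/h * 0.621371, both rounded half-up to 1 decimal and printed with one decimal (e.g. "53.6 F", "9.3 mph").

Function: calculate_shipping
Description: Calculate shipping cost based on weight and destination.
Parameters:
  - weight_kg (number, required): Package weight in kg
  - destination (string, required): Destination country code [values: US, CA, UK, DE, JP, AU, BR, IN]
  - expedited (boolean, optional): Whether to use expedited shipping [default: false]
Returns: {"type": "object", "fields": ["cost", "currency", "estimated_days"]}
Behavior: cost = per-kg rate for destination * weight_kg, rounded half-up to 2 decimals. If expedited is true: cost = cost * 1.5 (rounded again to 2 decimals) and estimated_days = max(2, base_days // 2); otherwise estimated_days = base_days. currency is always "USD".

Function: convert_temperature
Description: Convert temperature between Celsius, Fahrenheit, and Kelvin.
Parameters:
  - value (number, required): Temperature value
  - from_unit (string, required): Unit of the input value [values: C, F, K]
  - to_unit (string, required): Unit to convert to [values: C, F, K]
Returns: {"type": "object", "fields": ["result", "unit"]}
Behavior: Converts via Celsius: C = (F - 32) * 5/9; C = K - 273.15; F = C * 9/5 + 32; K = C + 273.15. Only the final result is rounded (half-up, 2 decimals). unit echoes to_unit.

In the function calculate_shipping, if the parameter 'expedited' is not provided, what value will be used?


The calculate_shipping spec declares:
  - expedited (boolean, optional): Whether to use expedited shipping [default: false]
Default:
false


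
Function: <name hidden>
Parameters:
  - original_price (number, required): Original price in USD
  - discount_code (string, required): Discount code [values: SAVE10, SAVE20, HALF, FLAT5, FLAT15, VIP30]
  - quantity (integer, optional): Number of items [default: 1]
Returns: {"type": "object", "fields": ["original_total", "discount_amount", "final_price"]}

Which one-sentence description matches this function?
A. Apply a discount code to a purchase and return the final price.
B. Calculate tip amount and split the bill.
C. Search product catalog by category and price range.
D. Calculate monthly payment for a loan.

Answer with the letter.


Parameters original_price, discount_code, quantity and return ["original_total", "discount_amount", "final_price"] fit: Apply a discount code to a purchase and return the final price.
A


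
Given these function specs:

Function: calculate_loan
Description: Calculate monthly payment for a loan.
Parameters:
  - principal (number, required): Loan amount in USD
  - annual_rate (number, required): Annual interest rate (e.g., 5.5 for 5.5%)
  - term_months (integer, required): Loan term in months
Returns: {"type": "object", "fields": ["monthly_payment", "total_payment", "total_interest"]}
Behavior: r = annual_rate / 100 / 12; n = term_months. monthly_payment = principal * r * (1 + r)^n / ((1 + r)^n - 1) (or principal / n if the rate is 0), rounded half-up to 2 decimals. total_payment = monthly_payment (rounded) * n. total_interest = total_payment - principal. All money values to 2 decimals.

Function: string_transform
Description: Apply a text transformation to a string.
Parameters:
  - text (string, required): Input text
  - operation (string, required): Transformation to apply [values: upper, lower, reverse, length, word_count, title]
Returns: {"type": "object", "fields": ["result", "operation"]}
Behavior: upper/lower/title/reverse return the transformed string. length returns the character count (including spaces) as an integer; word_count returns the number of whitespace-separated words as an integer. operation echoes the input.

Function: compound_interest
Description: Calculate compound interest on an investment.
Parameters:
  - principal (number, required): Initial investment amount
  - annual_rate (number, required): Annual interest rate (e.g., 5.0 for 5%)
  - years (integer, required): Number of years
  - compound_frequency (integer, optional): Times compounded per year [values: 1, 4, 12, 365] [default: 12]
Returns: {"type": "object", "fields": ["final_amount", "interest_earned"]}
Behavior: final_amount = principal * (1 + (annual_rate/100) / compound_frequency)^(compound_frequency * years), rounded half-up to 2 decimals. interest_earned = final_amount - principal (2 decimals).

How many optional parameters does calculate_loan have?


Parameters of calculate_loan: principal (required), annual_rate (required), term_months (required)
Optional count:
0


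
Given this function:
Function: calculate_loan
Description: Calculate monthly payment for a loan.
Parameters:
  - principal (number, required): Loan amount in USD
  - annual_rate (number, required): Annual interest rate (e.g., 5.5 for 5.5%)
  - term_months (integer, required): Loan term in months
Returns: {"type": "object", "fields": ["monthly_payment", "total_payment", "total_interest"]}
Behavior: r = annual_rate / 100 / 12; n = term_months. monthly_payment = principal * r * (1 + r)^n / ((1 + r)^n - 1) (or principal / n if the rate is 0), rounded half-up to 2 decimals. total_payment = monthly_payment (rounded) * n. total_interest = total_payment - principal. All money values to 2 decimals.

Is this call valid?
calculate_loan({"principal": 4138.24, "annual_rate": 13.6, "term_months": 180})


Checking all required parameters present and types match... All valid.
Valid


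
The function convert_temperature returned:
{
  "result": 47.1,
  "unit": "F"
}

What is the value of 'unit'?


F


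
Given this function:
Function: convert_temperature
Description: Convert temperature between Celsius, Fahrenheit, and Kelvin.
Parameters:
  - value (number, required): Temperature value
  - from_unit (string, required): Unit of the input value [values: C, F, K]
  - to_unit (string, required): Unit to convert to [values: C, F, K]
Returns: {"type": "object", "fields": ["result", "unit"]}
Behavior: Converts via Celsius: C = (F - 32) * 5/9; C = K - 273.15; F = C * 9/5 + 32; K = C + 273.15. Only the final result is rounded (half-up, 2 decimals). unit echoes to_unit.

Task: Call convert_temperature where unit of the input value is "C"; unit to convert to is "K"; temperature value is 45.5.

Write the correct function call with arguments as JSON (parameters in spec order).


Mapping each described value to its parameter name:
  'Unit of the input value' -> from_unit = "C"
  'Unit to convert to' -> to_unit = "K"
  'Temperature value' -> value = 45.5
convert_temperature({"value": 45.5, "from_unit": "C", "to_unit": "K"})


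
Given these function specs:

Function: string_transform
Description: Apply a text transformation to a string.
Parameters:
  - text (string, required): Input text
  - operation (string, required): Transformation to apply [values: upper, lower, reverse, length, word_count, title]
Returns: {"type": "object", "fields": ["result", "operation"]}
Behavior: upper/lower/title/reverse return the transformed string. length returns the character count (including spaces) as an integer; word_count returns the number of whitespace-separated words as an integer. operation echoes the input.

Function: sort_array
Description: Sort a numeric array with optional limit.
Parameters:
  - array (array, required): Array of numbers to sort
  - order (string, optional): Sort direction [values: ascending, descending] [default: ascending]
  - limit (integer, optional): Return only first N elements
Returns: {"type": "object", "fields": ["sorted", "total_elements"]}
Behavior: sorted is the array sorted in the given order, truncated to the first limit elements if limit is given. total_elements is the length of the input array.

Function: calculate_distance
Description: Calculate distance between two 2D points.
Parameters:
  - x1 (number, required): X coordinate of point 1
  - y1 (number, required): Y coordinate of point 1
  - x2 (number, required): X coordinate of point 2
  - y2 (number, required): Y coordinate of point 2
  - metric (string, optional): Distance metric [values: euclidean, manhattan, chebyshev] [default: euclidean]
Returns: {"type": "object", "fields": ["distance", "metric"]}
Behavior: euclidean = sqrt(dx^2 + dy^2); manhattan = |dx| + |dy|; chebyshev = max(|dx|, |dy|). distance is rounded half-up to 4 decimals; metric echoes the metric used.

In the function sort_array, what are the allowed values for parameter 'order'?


The sort_array spec declares:
  - order (string, optional): Sort direction [values: ascending, descending] [default: ascending]
Allowed values:
ascending, descending


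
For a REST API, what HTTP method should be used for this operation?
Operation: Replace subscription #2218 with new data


GET = read, POST = create, PUT = update/replace, DELETE = remove
This operation is an update/replace.
PUT


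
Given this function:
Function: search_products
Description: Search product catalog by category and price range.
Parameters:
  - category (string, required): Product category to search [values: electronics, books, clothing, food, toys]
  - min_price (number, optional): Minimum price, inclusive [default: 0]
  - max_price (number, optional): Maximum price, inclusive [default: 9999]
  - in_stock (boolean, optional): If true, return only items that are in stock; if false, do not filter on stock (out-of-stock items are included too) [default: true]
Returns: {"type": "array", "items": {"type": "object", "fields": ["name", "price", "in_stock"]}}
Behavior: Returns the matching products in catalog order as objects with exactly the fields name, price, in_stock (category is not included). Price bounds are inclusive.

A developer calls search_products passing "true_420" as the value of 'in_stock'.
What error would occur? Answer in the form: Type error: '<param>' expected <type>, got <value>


Spec: 'in_stock' is declared as boolean; "true_420" is a string.
Type error: 'in_stock' expected boolean, got "true_420"


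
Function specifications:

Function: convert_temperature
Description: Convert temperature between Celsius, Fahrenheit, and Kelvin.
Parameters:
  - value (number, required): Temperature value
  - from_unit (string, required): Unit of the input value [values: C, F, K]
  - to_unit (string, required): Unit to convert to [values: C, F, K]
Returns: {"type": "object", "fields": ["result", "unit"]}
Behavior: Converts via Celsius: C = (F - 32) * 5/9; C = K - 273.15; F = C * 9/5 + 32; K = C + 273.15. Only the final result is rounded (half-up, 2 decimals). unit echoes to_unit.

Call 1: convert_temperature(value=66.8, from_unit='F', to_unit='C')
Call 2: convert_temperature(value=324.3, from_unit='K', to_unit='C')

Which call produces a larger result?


Call 1:
  To C: (66.8 - 32) * 5/9 = 19.333333
  Target is C: 19.333333
  Round to 2 decimals: 19.33
  -> 19.33 C
Call 2:
  To C: 324.3 - 273.15 = 51.15
  Target is C: 51.15
  Round to 2 decimals: 51.15
  -> 51.15 C
Call 2 (51.15 C)


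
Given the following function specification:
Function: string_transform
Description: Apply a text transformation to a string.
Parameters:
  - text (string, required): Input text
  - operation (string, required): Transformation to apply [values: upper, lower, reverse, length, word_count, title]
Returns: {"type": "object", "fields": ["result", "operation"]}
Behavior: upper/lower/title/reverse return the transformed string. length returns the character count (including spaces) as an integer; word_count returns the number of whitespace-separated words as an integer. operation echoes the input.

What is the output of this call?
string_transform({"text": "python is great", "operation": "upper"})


upper('python is great') = 'PYTHON IS GREAT'
Output:
{"result": "PYTHON IS GREAT", "operation": "upper"}


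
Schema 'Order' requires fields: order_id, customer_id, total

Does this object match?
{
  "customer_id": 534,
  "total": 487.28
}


Checking required fields...
Missing: order_id
Invalid - missing required field 'order_id'


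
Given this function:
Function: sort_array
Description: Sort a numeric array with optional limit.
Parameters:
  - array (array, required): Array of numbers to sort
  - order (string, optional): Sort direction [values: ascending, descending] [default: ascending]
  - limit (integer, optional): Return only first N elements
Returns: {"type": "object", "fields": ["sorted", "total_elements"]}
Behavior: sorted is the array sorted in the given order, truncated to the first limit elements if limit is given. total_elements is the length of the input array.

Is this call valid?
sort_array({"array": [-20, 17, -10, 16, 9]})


Checking all required parameters present and types match... All valid.
Valid


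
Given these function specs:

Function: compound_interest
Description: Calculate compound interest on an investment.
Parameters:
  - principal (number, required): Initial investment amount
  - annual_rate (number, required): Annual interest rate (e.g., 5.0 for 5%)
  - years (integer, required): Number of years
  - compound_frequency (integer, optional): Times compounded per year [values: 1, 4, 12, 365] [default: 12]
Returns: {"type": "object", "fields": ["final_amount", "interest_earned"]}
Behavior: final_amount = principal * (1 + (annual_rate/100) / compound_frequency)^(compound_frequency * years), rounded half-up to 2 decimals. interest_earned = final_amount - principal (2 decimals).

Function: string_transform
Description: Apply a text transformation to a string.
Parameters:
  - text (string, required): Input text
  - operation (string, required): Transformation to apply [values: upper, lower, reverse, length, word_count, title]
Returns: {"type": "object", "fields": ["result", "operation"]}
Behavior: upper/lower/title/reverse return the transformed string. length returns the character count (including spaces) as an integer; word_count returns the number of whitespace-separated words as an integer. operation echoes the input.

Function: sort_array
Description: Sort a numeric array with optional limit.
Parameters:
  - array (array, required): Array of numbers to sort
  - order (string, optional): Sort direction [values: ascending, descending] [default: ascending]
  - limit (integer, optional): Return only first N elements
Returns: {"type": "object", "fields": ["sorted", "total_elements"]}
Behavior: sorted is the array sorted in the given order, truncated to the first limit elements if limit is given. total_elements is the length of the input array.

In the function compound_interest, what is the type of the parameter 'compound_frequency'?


The compound_interest spec declares:
  - compound_frequency (integer, optional): Times compounded per year [values: 1, 4, 12, 365] [default: 12]
Type:
integer


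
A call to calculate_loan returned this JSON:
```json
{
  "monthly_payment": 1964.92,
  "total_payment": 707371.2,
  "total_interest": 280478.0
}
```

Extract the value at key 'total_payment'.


707371.2


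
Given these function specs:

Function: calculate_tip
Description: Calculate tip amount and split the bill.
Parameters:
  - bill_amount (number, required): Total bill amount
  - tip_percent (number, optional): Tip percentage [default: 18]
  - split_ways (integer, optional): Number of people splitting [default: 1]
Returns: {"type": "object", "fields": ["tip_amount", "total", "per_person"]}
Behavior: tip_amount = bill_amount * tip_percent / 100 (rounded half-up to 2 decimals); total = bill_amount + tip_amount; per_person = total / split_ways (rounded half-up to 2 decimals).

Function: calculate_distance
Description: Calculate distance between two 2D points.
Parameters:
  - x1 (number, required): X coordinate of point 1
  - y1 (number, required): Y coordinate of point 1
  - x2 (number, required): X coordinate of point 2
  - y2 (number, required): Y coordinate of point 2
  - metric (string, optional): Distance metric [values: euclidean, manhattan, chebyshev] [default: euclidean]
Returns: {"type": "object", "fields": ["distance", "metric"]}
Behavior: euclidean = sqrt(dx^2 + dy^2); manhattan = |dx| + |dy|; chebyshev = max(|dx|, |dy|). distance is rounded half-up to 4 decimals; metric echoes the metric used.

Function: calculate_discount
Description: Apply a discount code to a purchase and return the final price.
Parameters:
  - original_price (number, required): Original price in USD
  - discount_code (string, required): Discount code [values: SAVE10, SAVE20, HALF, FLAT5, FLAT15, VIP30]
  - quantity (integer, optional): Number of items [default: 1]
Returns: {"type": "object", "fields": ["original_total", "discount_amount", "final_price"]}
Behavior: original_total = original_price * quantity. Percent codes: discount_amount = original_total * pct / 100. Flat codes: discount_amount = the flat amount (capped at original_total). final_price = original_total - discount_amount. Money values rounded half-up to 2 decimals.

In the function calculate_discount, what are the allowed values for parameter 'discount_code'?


The calculate_discount spec declares:
  - discount_code (string, required): Discount code [values: SAVE10, SAVE20, HALF, FLAT5, FLAT15, VIP30]
Allowed values:
SAVE10, SAVE20, HALF, FLAT5, FLAT15, VIP30


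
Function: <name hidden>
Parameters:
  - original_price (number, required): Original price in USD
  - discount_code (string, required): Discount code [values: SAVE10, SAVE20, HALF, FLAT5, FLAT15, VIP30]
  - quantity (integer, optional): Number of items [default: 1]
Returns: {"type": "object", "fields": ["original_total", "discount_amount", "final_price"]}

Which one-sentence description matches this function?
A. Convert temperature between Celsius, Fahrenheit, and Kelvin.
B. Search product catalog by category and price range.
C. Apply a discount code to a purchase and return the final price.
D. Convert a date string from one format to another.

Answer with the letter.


Parameters original_price, discount_code, quantity and return ["original_total", "discount_amount", "final_price"] fit: Apply a discount code to a purchase and return the final price.
C
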